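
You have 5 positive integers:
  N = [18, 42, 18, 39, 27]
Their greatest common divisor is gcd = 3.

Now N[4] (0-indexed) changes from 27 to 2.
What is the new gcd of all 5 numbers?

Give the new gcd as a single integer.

Numbers: [18, 42, 18, 39, 27], gcd = 3
Change: index 4, 27 -> 2
gcd of the OTHER numbers (without index 4): gcd([18, 42, 18, 39]) = 3
New gcd = gcd(g_others, new_val) = gcd(3, 2) = 1

Answer: 1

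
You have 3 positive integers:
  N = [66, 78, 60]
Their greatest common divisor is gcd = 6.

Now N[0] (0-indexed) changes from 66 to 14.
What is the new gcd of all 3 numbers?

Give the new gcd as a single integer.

Answer: 2

Derivation:
Numbers: [66, 78, 60], gcd = 6
Change: index 0, 66 -> 14
gcd of the OTHER numbers (without index 0): gcd([78, 60]) = 6
New gcd = gcd(g_others, new_val) = gcd(6, 14) = 2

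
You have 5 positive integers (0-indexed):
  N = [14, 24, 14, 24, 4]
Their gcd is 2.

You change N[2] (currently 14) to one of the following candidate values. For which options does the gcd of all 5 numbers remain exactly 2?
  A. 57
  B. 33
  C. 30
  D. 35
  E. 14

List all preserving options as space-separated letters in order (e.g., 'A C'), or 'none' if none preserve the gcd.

Old gcd = 2; gcd of others (without N[2]) = 2
New gcd for candidate v: gcd(2, v). Preserves old gcd iff gcd(2, v) = 2.
  Option A: v=57, gcd(2,57)=1 -> changes
  Option B: v=33, gcd(2,33)=1 -> changes
  Option C: v=30, gcd(2,30)=2 -> preserves
  Option D: v=35, gcd(2,35)=1 -> changes
  Option E: v=14, gcd(2,14)=2 -> preserves

Answer: C E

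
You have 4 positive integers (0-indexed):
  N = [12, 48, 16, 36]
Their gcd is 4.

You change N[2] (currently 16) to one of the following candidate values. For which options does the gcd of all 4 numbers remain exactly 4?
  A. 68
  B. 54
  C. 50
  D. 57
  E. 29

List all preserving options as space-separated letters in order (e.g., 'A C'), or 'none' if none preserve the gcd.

Answer: A

Derivation:
Old gcd = 4; gcd of others (without N[2]) = 12
New gcd for candidate v: gcd(12, v). Preserves old gcd iff gcd(12, v) = 4.
  Option A: v=68, gcd(12,68)=4 -> preserves
  Option B: v=54, gcd(12,54)=6 -> changes
  Option C: v=50, gcd(12,50)=2 -> changes
  Option D: v=57, gcd(12,57)=3 -> changes
  Option E: v=29, gcd(12,29)=1 -> changes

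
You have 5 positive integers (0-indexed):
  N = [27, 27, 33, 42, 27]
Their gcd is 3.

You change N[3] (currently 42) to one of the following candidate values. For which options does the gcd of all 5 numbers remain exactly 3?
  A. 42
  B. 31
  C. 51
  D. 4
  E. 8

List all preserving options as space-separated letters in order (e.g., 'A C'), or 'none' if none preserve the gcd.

Answer: A C

Derivation:
Old gcd = 3; gcd of others (without N[3]) = 3
New gcd for candidate v: gcd(3, v). Preserves old gcd iff gcd(3, v) = 3.
  Option A: v=42, gcd(3,42)=3 -> preserves
  Option B: v=31, gcd(3,31)=1 -> changes
  Option C: v=51, gcd(3,51)=3 -> preserves
  Option D: v=4, gcd(3,4)=1 -> changes
  Option E: v=8, gcd(3,8)=1 -> changes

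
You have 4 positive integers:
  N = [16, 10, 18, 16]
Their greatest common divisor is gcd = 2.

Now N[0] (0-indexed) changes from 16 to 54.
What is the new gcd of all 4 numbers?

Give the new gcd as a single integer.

Answer: 2

Derivation:
Numbers: [16, 10, 18, 16], gcd = 2
Change: index 0, 16 -> 54
gcd of the OTHER numbers (without index 0): gcd([10, 18, 16]) = 2
New gcd = gcd(g_others, new_val) = gcd(2, 54) = 2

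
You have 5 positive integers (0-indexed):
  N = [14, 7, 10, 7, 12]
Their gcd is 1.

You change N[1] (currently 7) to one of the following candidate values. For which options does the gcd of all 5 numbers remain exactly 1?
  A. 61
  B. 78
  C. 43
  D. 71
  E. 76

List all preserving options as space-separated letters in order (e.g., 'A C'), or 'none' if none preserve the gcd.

Answer: A B C D E

Derivation:
Old gcd = 1; gcd of others (without N[1]) = 1
New gcd for candidate v: gcd(1, v). Preserves old gcd iff gcd(1, v) = 1.
  Option A: v=61, gcd(1,61)=1 -> preserves
  Option B: v=78, gcd(1,78)=1 -> preserves
  Option C: v=43, gcd(1,43)=1 -> preserves
  Option D: v=71, gcd(1,71)=1 -> preserves
  Option E: v=76, gcd(1,76)=1 -> preserves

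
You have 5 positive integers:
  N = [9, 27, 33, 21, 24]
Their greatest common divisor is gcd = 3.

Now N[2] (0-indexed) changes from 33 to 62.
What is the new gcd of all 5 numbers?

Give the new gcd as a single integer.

Answer: 1

Derivation:
Numbers: [9, 27, 33, 21, 24], gcd = 3
Change: index 2, 33 -> 62
gcd of the OTHER numbers (without index 2): gcd([9, 27, 21, 24]) = 3
New gcd = gcd(g_others, new_val) = gcd(3, 62) = 1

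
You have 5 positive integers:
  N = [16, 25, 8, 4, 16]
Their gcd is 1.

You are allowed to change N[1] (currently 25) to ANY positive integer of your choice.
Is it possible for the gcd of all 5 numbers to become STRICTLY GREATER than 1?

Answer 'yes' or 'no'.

Answer: yes

Derivation:
Current gcd = 1
gcd of all OTHER numbers (without N[1]=25): gcd([16, 8, 4, 16]) = 4
The new gcd after any change is gcd(4, new_value).
This can be at most 4.
Since 4 > old gcd 1, the gcd CAN increase (e.g., set N[1] = 4).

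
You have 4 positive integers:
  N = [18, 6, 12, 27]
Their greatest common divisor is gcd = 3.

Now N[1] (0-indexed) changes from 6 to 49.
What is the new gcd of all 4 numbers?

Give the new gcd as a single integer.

Numbers: [18, 6, 12, 27], gcd = 3
Change: index 1, 6 -> 49
gcd of the OTHER numbers (without index 1): gcd([18, 12, 27]) = 3
New gcd = gcd(g_others, new_val) = gcd(3, 49) = 1

Answer: 1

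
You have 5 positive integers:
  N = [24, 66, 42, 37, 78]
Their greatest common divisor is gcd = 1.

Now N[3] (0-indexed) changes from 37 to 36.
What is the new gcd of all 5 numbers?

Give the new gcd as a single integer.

Numbers: [24, 66, 42, 37, 78], gcd = 1
Change: index 3, 37 -> 36
gcd of the OTHER numbers (without index 3): gcd([24, 66, 42, 78]) = 6
New gcd = gcd(g_others, new_val) = gcd(6, 36) = 6

Answer: 6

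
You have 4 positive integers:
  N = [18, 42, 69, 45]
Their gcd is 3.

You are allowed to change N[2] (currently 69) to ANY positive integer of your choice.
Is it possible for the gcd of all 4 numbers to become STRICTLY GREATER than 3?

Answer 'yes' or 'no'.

Current gcd = 3
gcd of all OTHER numbers (without N[2]=69): gcd([18, 42, 45]) = 3
The new gcd after any change is gcd(3, new_value).
This can be at most 3.
Since 3 = old gcd 3, the gcd can only stay the same or decrease.

Answer: no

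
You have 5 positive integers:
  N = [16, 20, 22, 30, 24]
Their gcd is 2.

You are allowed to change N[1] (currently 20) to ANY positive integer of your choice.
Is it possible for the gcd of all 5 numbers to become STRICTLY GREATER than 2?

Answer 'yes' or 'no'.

Current gcd = 2
gcd of all OTHER numbers (without N[1]=20): gcd([16, 22, 30, 24]) = 2
The new gcd after any change is gcd(2, new_value).
This can be at most 2.
Since 2 = old gcd 2, the gcd can only stay the same or decrease.

Answer: no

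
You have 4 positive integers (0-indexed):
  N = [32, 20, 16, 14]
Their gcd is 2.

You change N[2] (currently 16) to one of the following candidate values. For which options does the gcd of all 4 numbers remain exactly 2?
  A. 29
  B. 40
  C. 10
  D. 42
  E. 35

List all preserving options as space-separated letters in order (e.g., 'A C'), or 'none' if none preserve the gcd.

Answer: B C D

Derivation:
Old gcd = 2; gcd of others (without N[2]) = 2
New gcd for candidate v: gcd(2, v). Preserves old gcd iff gcd(2, v) = 2.
  Option A: v=29, gcd(2,29)=1 -> changes
  Option B: v=40, gcd(2,40)=2 -> preserves
  Option C: v=10, gcd(2,10)=2 -> preserves
  Option D: v=42, gcd(2,42)=2 -> preserves
  Option E: v=35, gcd(2,35)=1 -> changes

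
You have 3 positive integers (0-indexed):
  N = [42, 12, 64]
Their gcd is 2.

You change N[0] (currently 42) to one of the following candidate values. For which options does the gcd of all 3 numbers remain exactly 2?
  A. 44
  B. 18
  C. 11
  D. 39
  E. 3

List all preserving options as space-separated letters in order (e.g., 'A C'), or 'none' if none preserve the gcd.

Old gcd = 2; gcd of others (without N[0]) = 4
New gcd for candidate v: gcd(4, v). Preserves old gcd iff gcd(4, v) = 2.
  Option A: v=44, gcd(4,44)=4 -> changes
  Option B: v=18, gcd(4,18)=2 -> preserves
  Option C: v=11, gcd(4,11)=1 -> changes
  Option D: v=39, gcd(4,39)=1 -> changes
  Option E: v=3, gcd(4,3)=1 -> changes

Answer: B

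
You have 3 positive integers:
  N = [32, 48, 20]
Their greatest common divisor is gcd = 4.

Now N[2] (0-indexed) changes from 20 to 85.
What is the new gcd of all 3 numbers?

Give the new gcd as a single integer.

Numbers: [32, 48, 20], gcd = 4
Change: index 2, 20 -> 85
gcd of the OTHER numbers (without index 2): gcd([32, 48]) = 16
New gcd = gcd(g_others, new_val) = gcd(16, 85) = 1

Answer: 1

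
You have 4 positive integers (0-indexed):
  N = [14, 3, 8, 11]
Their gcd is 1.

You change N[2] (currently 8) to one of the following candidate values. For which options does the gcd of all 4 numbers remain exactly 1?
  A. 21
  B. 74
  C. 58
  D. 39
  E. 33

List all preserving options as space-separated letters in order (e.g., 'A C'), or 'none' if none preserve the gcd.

Answer: A B C D E

Derivation:
Old gcd = 1; gcd of others (without N[2]) = 1
New gcd for candidate v: gcd(1, v). Preserves old gcd iff gcd(1, v) = 1.
  Option A: v=21, gcd(1,21)=1 -> preserves
  Option B: v=74, gcd(1,74)=1 -> preserves
  Option C: v=58, gcd(1,58)=1 -> preserves
  Option D: v=39, gcd(1,39)=1 -> preserves
  Option E: v=33, gcd(1,33)=1 -> preserves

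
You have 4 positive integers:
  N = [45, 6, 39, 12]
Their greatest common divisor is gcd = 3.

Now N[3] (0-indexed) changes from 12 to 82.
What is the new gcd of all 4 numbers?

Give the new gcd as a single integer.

Numbers: [45, 6, 39, 12], gcd = 3
Change: index 3, 12 -> 82
gcd of the OTHER numbers (without index 3): gcd([45, 6, 39]) = 3
New gcd = gcd(g_others, new_val) = gcd(3, 82) = 1

Answer: 1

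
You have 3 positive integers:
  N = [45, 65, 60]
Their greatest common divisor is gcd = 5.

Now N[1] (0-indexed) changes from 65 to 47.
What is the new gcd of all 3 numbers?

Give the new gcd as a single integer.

Numbers: [45, 65, 60], gcd = 5
Change: index 1, 65 -> 47
gcd of the OTHER numbers (without index 1): gcd([45, 60]) = 15
New gcd = gcd(g_others, new_val) = gcd(15, 47) = 1

Answer: 1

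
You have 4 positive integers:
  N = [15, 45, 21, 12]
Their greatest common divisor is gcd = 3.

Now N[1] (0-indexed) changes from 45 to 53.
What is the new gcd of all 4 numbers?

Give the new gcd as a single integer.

Answer: 1

Derivation:
Numbers: [15, 45, 21, 12], gcd = 3
Change: index 1, 45 -> 53
gcd of the OTHER numbers (without index 1): gcd([15, 21, 12]) = 3
New gcd = gcd(g_others, new_val) = gcd(3, 53) = 1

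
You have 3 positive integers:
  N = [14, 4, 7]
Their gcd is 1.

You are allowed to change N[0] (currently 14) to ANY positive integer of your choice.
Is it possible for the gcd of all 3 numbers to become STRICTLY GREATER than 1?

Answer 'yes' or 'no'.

Answer: no

Derivation:
Current gcd = 1
gcd of all OTHER numbers (without N[0]=14): gcd([4, 7]) = 1
The new gcd after any change is gcd(1, new_value).
This can be at most 1.
Since 1 = old gcd 1, the gcd can only stay the same or decrease.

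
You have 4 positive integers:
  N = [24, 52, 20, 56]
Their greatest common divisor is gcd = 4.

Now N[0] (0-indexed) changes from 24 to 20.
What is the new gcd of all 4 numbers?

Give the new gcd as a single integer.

Numbers: [24, 52, 20, 56], gcd = 4
Change: index 0, 24 -> 20
gcd of the OTHER numbers (without index 0): gcd([52, 20, 56]) = 4
New gcd = gcd(g_others, new_val) = gcd(4, 20) = 4

Answer: 4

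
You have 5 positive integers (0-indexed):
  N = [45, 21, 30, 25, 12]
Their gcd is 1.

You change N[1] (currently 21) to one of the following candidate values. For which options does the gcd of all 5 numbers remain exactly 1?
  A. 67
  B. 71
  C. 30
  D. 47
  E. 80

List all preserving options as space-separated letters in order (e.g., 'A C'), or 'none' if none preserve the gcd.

Old gcd = 1; gcd of others (without N[1]) = 1
New gcd for candidate v: gcd(1, v). Preserves old gcd iff gcd(1, v) = 1.
  Option A: v=67, gcd(1,67)=1 -> preserves
  Option B: v=71, gcd(1,71)=1 -> preserves
  Option C: v=30, gcd(1,30)=1 -> preserves
  Option D: v=47, gcd(1,47)=1 -> preserves
  Option E: v=80, gcd(1,80)=1 -> preserves

Answer: A B C D E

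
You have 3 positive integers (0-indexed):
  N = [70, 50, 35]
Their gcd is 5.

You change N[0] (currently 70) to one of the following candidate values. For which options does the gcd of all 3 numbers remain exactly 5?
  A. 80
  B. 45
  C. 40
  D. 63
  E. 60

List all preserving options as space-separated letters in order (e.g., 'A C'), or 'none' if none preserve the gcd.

Old gcd = 5; gcd of others (without N[0]) = 5
New gcd for candidate v: gcd(5, v). Preserves old gcd iff gcd(5, v) = 5.
  Option A: v=80, gcd(5,80)=5 -> preserves
  Option B: v=45, gcd(5,45)=5 -> preserves
  Option C: v=40, gcd(5,40)=5 -> preserves
  Option D: v=63, gcd(5,63)=1 -> changes
  Option E: v=60, gcd(5,60)=5 -> preserves

Answer: A B C E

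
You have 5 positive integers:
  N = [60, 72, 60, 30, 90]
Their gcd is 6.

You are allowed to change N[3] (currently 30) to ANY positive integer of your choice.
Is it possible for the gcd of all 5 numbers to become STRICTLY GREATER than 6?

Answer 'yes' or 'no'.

Current gcd = 6
gcd of all OTHER numbers (without N[3]=30): gcd([60, 72, 60, 90]) = 6
The new gcd after any change is gcd(6, new_value).
This can be at most 6.
Since 6 = old gcd 6, the gcd can only stay the same or decrease.

Answer: no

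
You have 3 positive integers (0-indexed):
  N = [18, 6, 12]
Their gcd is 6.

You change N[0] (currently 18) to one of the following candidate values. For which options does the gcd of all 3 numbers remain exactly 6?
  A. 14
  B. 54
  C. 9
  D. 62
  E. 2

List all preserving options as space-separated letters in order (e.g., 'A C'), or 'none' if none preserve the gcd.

Answer: B

Derivation:
Old gcd = 6; gcd of others (without N[0]) = 6
New gcd for candidate v: gcd(6, v). Preserves old gcd iff gcd(6, v) = 6.
  Option A: v=14, gcd(6,14)=2 -> changes
  Option B: v=54, gcd(6,54)=6 -> preserves
  Option C: v=9, gcd(6,9)=3 -> changes
  Option D: v=62, gcd(6,62)=2 -> changes
  Option E: v=2, gcd(6,2)=2 -> changes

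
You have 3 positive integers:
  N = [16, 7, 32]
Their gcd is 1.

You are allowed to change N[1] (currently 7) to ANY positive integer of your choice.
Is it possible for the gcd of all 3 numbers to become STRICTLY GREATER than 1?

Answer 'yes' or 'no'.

Current gcd = 1
gcd of all OTHER numbers (without N[1]=7): gcd([16, 32]) = 16
The new gcd after any change is gcd(16, new_value).
This can be at most 16.
Since 16 > old gcd 1, the gcd CAN increase (e.g., set N[1] = 16).

Answer: yes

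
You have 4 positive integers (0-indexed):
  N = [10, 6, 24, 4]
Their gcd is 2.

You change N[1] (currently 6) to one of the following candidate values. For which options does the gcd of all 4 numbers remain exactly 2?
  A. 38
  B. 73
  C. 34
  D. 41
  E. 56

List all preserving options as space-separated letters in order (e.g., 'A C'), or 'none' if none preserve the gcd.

Old gcd = 2; gcd of others (without N[1]) = 2
New gcd for candidate v: gcd(2, v). Preserves old gcd iff gcd(2, v) = 2.
  Option A: v=38, gcd(2,38)=2 -> preserves
  Option B: v=73, gcd(2,73)=1 -> changes
  Option C: v=34, gcd(2,34)=2 -> preserves
  Option D: v=41, gcd(2,41)=1 -> changes
  Option E: v=56, gcd(2,56)=2 -> preserves

Answer: A C E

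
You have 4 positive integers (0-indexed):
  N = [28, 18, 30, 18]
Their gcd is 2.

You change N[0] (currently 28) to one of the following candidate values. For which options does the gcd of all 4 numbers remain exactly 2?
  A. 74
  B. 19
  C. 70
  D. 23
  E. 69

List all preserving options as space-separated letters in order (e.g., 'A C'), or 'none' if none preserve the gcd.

Answer: A C

Derivation:
Old gcd = 2; gcd of others (without N[0]) = 6
New gcd for candidate v: gcd(6, v). Preserves old gcd iff gcd(6, v) = 2.
  Option A: v=74, gcd(6,74)=2 -> preserves
  Option B: v=19, gcd(6,19)=1 -> changes
  Option C: v=70, gcd(6,70)=2 -> preserves
  Option D: v=23, gcd(6,23)=1 -> changes
  Option E: v=69, gcd(6,69)=3 -> changes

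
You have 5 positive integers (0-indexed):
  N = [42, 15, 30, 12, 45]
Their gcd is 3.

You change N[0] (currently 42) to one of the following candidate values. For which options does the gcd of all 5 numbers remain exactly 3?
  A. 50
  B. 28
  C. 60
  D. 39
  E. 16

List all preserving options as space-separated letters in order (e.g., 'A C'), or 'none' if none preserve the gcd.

Answer: C D

Derivation:
Old gcd = 3; gcd of others (without N[0]) = 3
New gcd for candidate v: gcd(3, v). Preserves old gcd iff gcd(3, v) = 3.
  Option A: v=50, gcd(3,50)=1 -> changes
  Option B: v=28, gcd(3,28)=1 -> changes
  Option C: v=60, gcd(3,60)=3 -> preserves
  Option D: v=39, gcd(3,39)=3 -> preserves
  Option E: v=16, gcd(3,16)=1 -> changes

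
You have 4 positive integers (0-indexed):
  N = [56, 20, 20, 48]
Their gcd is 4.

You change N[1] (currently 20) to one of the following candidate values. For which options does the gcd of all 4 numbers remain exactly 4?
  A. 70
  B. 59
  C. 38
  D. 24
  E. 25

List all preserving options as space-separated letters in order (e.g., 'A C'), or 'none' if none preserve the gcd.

Old gcd = 4; gcd of others (without N[1]) = 4
New gcd for candidate v: gcd(4, v). Preserves old gcd iff gcd(4, v) = 4.
  Option A: v=70, gcd(4,70)=2 -> changes
  Option B: v=59, gcd(4,59)=1 -> changes
  Option C: v=38, gcd(4,38)=2 -> changes
  Option D: v=24, gcd(4,24)=4 -> preserves
  Option E: v=25, gcd(4,25)=1 -> changes

Answer: D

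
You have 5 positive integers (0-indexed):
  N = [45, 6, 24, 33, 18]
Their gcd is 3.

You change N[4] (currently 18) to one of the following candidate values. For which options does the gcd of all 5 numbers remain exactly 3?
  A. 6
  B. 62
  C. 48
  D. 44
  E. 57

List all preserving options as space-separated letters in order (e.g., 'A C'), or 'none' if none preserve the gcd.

Answer: A C E

Derivation:
Old gcd = 3; gcd of others (without N[4]) = 3
New gcd for candidate v: gcd(3, v). Preserves old gcd iff gcd(3, v) = 3.
  Option A: v=6, gcd(3,6)=3 -> preserves
  Option B: v=62, gcd(3,62)=1 -> changes
  Option C: v=48, gcd(3,48)=3 -> preserves
  Option D: v=44, gcd(3,44)=1 -> changes
  Option E: v=57, gcd(3,57)=3 -> preserves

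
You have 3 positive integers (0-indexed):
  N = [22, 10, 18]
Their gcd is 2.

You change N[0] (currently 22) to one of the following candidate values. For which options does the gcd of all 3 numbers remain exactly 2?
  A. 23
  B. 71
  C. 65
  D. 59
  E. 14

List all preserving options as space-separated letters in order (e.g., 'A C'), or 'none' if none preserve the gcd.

Answer: E

Derivation:
Old gcd = 2; gcd of others (without N[0]) = 2
New gcd for candidate v: gcd(2, v). Preserves old gcd iff gcd(2, v) = 2.
  Option A: v=23, gcd(2,23)=1 -> changes
  Option B: v=71, gcd(2,71)=1 -> changes
  Option C: v=65, gcd(2,65)=1 -> changes
  Option D: v=59, gcd(2,59)=1 -> changes
  Option E: v=14, gcd(2,14)=2 -> preserves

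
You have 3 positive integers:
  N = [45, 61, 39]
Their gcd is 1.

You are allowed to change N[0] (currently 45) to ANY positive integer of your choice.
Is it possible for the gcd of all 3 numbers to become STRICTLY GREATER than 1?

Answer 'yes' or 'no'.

Answer: no

Derivation:
Current gcd = 1
gcd of all OTHER numbers (without N[0]=45): gcd([61, 39]) = 1
The new gcd after any change is gcd(1, new_value).
This can be at most 1.
Since 1 = old gcd 1, the gcd can only stay the same or decrease.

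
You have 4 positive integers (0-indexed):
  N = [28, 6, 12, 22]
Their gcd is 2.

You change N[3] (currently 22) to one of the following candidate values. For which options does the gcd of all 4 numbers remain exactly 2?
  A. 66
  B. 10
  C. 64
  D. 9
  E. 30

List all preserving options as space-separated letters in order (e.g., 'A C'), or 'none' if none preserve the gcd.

Old gcd = 2; gcd of others (without N[3]) = 2
New gcd for candidate v: gcd(2, v). Preserves old gcd iff gcd(2, v) = 2.
  Option A: v=66, gcd(2,66)=2 -> preserves
  Option B: v=10, gcd(2,10)=2 -> preserves
  Option C: v=64, gcd(2,64)=2 -> preserves
  Option D: v=9, gcd(2,9)=1 -> changes
  Option E: v=30, gcd(2,30)=2 -> preserves

Answer: A B C E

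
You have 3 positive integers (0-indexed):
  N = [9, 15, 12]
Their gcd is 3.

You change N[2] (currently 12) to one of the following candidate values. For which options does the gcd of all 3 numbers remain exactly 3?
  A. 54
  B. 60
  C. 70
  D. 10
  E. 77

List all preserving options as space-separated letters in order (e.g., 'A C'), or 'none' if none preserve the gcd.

Answer: A B

Derivation:
Old gcd = 3; gcd of others (without N[2]) = 3
New gcd for candidate v: gcd(3, v). Preserves old gcd iff gcd(3, v) = 3.
  Option A: v=54, gcd(3,54)=3 -> preserves
  Option B: v=60, gcd(3,60)=3 -> preserves
  Option C: v=70, gcd(3,70)=1 -> changes
  Option D: v=10, gcd(3,10)=1 -> changes
  Option E: v=77, gcd(3,77)=1 -> changes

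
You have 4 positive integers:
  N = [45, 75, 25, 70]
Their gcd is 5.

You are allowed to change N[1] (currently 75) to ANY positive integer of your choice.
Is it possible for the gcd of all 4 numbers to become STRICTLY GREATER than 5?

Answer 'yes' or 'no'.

Current gcd = 5
gcd of all OTHER numbers (without N[1]=75): gcd([45, 25, 70]) = 5
The new gcd after any change is gcd(5, new_value).
This can be at most 5.
Since 5 = old gcd 5, the gcd can only stay the same or decrease.

Answer: no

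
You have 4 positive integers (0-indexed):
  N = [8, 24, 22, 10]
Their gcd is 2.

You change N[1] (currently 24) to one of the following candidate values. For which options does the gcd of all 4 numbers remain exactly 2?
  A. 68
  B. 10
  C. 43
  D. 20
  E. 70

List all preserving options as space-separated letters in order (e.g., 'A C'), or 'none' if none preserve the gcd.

Answer: A B D E

Derivation:
Old gcd = 2; gcd of others (without N[1]) = 2
New gcd for candidate v: gcd(2, v). Preserves old gcd iff gcd(2, v) = 2.
  Option A: v=68, gcd(2,68)=2 -> preserves
  Option B: v=10, gcd(2,10)=2 -> preserves
  Option C: v=43, gcd(2,43)=1 -> changes
  Option D: v=20, gcd(2,20)=2 -> preserves
  Option E: v=70, gcd(2,70)=2 -> preserves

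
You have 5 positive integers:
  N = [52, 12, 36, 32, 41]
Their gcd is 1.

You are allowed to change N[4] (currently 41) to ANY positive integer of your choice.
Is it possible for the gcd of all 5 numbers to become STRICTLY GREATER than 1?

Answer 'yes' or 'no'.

Answer: yes

Derivation:
Current gcd = 1
gcd of all OTHER numbers (without N[4]=41): gcd([52, 12, 36, 32]) = 4
The new gcd after any change is gcd(4, new_value).
This can be at most 4.
Since 4 > old gcd 1, the gcd CAN increase (e.g., set N[4] = 4).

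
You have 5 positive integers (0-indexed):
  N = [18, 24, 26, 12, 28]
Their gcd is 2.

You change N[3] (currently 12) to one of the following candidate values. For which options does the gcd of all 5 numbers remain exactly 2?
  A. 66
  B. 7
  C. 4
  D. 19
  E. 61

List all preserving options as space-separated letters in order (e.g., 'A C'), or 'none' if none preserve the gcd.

Old gcd = 2; gcd of others (without N[3]) = 2
New gcd for candidate v: gcd(2, v). Preserves old gcd iff gcd(2, v) = 2.
  Option A: v=66, gcd(2,66)=2 -> preserves
  Option B: v=7, gcd(2,7)=1 -> changes
  Option C: v=4, gcd(2,4)=2 -> preserves
  Option D: v=19, gcd(2,19)=1 -> changes
  Option E: v=61, gcd(2,61)=1 -> changes

Answer: A C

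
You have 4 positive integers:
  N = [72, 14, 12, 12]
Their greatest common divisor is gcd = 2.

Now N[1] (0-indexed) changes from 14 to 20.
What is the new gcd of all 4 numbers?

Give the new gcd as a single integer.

Answer: 4

Derivation:
Numbers: [72, 14, 12, 12], gcd = 2
Change: index 1, 14 -> 20
gcd of the OTHER numbers (without index 1): gcd([72, 12, 12]) = 12
New gcd = gcd(g_others, new_val) = gcd(12, 20) = 4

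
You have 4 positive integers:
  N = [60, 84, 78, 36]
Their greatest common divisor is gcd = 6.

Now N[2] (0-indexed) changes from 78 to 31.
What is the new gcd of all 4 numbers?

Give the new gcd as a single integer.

Answer: 1

Derivation:
Numbers: [60, 84, 78, 36], gcd = 6
Change: index 2, 78 -> 31
gcd of the OTHER numbers (without index 2): gcd([60, 84, 36]) = 12
New gcd = gcd(g_others, new_val) = gcd(12, 31) = 1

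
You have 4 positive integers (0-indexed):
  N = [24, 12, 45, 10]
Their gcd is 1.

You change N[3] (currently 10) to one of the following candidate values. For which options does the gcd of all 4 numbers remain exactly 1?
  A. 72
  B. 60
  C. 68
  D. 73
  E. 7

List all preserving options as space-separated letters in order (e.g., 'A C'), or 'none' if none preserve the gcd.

Answer: C D E

Derivation:
Old gcd = 1; gcd of others (without N[3]) = 3
New gcd for candidate v: gcd(3, v). Preserves old gcd iff gcd(3, v) = 1.
  Option A: v=72, gcd(3,72)=3 -> changes
  Option B: v=60, gcd(3,60)=3 -> changes
  Option C: v=68, gcd(3,68)=1 -> preserves
  Option D: v=73, gcd(3,73)=1 -> preserves
  Option E: v=7, gcd(3,7)=1 -> preserves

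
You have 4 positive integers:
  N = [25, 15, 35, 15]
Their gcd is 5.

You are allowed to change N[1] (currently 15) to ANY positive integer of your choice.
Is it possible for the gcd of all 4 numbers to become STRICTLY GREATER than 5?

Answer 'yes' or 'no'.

Current gcd = 5
gcd of all OTHER numbers (without N[1]=15): gcd([25, 35, 15]) = 5
The new gcd after any change is gcd(5, new_value).
This can be at most 5.
Since 5 = old gcd 5, the gcd can only stay the same or decrease.

Answer: no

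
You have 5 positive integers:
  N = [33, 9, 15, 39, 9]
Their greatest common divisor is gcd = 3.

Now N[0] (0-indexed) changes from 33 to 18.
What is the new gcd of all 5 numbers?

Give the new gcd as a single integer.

Answer: 3

Derivation:
Numbers: [33, 9, 15, 39, 9], gcd = 3
Change: index 0, 33 -> 18
gcd of the OTHER numbers (without index 0): gcd([9, 15, 39, 9]) = 3
New gcd = gcd(g_others, new_val) = gcd(3, 18) = 3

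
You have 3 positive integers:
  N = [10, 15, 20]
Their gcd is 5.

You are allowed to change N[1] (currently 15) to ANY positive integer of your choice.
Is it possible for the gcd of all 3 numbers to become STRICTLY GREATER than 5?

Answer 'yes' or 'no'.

Current gcd = 5
gcd of all OTHER numbers (without N[1]=15): gcd([10, 20]) = 10
The new gcd after any change is gcd(10, new_value).
This can be at most 10.
Since 10 > old gcd 5, the gcd CAN increase (e.g., set N[1] = 10).

Answer: yes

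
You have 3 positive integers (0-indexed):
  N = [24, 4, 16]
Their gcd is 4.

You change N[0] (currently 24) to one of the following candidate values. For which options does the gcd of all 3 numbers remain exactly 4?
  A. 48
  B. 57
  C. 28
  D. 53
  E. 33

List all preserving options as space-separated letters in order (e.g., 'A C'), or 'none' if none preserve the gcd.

Answer: A C

Derivation:
Old gcd = 4; gcd of others (without N[0]) = 4
New gcd for candidate v: gcd(4, v). Preserves old gcd iff gcd(4, v) = 4.
  Option A: v=48, gcd(4,48)=4 -> preserves
  Option B: v=57, gcd(4,57)=1 -> changes
  Option C: v=28, gcd(4,28)=4 -> preserves
  Option D: v=53, gcd(4,53)=1 -> changes
  Option E: v=33, gcd(4,33)=1 -> changes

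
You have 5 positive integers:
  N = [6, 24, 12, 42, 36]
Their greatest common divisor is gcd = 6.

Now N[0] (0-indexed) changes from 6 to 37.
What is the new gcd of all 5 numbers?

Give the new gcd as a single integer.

Numbers: [6, 24, 12, 42, 36], gcd = 6
Change: index 0, 6 -> 37
gcd of the OTHER numbers (without index 0): gcd([24, 12, 42, 36]) = 6
New gcd = gcd(g_others, new_val) = gcd(6, 37) = 1

Answer: 1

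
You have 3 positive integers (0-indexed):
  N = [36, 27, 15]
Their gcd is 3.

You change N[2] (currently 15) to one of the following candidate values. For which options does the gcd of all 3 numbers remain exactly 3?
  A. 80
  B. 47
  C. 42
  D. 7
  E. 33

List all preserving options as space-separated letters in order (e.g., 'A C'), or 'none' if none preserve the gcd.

Old gcd = 3; gcd of others (without N[2]) = 9
New gcd for candidate v: gcd(9, v). Preserves old gcd iff gcd(9, v) = 3.
  Option A: v=80, gcd(9,80)=1 -> changes
  Option B: v=47, gcd(9,47)=1 -> changes
  Option C: v=42, gcd(9,42)=3 -> preserves
  Option D: v=7, gcd(9,7)=1 -> changes
  Option E: v=33, gcd(9,33)=3 -> preserves

Answer: C E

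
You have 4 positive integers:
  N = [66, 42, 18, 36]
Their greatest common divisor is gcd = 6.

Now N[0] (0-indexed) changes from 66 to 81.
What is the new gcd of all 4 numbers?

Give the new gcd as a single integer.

Answer: 3

Derivation:
Numbers: [66, 42, 18, 36], gcd = 6
Change: index 0, 66 -> 81
gcd of the OTHER numbers (without index 0): gcd([42, 18, 36]) = 6
New gcd = gcd(g_others, new_val) = gcd(6, 81) = 3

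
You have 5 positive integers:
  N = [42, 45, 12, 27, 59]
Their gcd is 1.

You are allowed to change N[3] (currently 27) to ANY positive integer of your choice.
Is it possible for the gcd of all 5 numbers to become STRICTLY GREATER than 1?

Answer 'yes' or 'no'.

Current gcd = 1
gcd of all OTHER numbers (without N[3]=27): gcd([42, 45, 12, 59]) = 1
The new gcd after any change is gcd(1, new_value).
This can be at most 1.
Since 1 = old gcd 1, the gcd can only stay the same or decrease.

Answer: no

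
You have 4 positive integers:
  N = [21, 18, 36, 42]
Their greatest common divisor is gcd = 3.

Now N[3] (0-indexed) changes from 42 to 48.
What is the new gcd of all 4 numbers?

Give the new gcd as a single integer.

Numbers: [21, 18, 36, 42], gcd = 3
Change: index 3, 42 -> 48
gcd of the OTHER numbers (without index 3): gcd([21, 18, 36]) = 3
New gcd = gcd(g_others, new_val) = gcd(3, 48) = 3

Answer: 3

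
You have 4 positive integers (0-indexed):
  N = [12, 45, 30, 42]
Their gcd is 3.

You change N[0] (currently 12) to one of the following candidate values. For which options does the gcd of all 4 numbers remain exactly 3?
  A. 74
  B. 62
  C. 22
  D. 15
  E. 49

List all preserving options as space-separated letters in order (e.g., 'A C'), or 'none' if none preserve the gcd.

Old gcd = 3; gcd of others (without N[0]) = 3
New gcd for candidate v: gcd(3, v). Preserves old gcd iff gcd(3, v) = 3.
  Option A: v=74, gcd(3,74)=1 -> changes
  Option B: v=62, gcd(3,62)=1 -> changes
  Option C: v=22, gcd(3,22)=1 -> changes
  Option D: v=15, gcd(3,15)=3 -> preserves
  Option E: v=49, gcd(3,49)=1 -> changes

Answer: D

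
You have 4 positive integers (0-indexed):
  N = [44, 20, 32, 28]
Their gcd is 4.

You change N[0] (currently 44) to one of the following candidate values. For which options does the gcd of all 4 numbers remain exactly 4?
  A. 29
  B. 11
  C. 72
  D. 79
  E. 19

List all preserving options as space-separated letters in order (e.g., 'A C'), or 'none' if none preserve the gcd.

Answer: C

Derivation:
Old gcd = 4; gcd of others (without N[0]) = 4
New gcd for candidate v: gcd(4, v). Preserves old gcd iff gcd(4, v) = 4.
  Option A: v=29, gcd(4,29)=1 -> changes
  Option B: v=11, gcd(4,11)=1 -> changes
  Option C: v=72, gcd(4,72)=4 -> preserves
  Option D: v=79, gcd(4,79)=1 -> changes
  Option E: v=19, gcd(4,19)=1 -> changes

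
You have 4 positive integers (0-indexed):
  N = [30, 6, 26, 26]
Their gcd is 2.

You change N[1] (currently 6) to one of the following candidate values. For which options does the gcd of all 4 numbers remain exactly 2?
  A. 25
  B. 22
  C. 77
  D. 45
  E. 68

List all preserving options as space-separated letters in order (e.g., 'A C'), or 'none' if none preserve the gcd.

Answer: B E

Derivation:
Old gcd = 2; gcd of others (without N[1]) = 2
New gcd for candidate v: gcd(2, v). Preserves old gcd iff gcd(2, v) = 2.
  Option A: v=25, gcd(2,25)=1 -> changes
  Option B: v=22, gcd(2,22)=2 -> preserves
  Option C: v=77, gcd(2,77)=1 -> changes
  Option D: v=45, gcd(2,45)=1 -> changes
  Option E: v=68, gcd(2,68)=2 -> preserves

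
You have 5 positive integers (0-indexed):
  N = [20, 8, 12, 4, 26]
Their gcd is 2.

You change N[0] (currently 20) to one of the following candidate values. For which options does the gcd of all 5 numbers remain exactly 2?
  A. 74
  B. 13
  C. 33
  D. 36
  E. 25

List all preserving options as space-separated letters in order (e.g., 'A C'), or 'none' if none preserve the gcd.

Answer: A D

Derivation:
Old gcd = 2; gcd of others (without N[0]) = 2
New gcd for candidate v: gcd(2, v). Preserves old gcd iff gcd(2, v) = 2.
  Option A: v=74, gcd(2,74)=2 -> preserves
  Option B: v=13, gcd(2,13)=1 -> changes
  Option C: v=33, gcd(2,33)=1 -> changes
  Option D: v=36, gcd(2,36)=2 -> preserves
  Option E: v=25, gcd(2,25)=1 -> changes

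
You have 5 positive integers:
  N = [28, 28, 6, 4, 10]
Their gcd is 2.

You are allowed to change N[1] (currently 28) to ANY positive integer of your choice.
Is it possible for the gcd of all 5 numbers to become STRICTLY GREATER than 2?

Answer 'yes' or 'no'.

Current gcd = 2
gcd of all OTHER numbers (without N[1]=28): gcd([28, 6, 4, 10]) = 2
The new gcd after any change is gcd(2, new_value).
This can be at most 2.
Since 2 = old gcd 2, the gcd can only stay the same or decrease.

Answer: no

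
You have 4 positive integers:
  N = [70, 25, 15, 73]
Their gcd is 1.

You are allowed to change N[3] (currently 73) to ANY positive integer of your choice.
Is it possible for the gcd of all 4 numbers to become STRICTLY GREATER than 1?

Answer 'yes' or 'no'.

Answer: yes

Derivation:
Current gcd = 1
gcd of all OTHER numbers (without N[3]=73): gcd([70, 25, 15]) = 5
The new gcd after any change is gcd(5, new_value).
This can be at most 5.
Since 5 > old gcd 1, the gcd CAN increase (e.g., set N[3] = 5).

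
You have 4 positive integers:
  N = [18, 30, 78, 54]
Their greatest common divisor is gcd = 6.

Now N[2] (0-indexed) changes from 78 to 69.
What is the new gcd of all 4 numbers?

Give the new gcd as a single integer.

Numbers: [18, 30, 78, 54], gcd = 6
Change: index 2, 78 -> 69
gcd of the OTHER numbers (without index 2): gcd([18, 30, 54]) = 6
New gcd = gcd(g_others, new_val) = gcd(6, 69) = 3

Answer: 3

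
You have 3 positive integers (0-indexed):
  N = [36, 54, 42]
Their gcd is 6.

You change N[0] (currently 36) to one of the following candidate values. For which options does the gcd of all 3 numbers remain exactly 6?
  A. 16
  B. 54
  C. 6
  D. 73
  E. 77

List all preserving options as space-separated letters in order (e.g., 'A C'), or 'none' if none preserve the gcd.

Answer: B C

Derivation:
Old gcd = 6; gcd of others (without N[0]) = 6
New gcd for candidate v: gcd(6, v). Preserves old gcd iff gcd(6, v) = 6.
  Option A: v=16, gcd(6,16)=2 -> changes
  Option B: v=54, gcd(6,54)=6 -> preserves
  Option C: v=6, gcd(6,6)=6 -> preserves
  Option D: v=73, gcd(6,73)=1 -> changes
  Option E: v=77, gcd(6,77)=1 -> changes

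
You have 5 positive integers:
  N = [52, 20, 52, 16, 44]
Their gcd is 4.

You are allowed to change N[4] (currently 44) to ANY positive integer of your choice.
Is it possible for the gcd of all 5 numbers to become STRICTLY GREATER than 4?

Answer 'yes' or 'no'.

Answer: no

Derivation:
Current gcd = 4
gcd of all OTHER numbers (without N[4]=44): gcd([52, 20, 52, 16]) = 4
The new gcd after any change is gcd(4, new_value).
This can be at most 4.
Since 4 = old gcd 4, the gcd can only stay the same or decrease.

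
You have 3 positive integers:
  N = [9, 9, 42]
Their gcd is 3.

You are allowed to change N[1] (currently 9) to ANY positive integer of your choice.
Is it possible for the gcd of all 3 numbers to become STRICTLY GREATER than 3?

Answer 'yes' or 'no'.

Answer: no

Derivation:
Current gcd = 3
gcd of all OTHER numbers (without N[1]=9): gcd([9, 42]) = 3
The new gcd after any change is gcd(3, new_value).
This can be at most 3.
Since 3 = old gcd 3, the gcd can only stay the same or decrease.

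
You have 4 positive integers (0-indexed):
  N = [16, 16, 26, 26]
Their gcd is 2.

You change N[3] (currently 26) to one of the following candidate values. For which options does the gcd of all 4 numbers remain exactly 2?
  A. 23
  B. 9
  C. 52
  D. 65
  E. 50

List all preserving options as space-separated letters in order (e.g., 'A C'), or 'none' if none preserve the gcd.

Old gcd = 2; gcd of others (without N[3]) = 2
New gcd for candidate v: gcd(2, v). Preserves old gcd iff gcd(2, v) = 2.
  Option A: v=23, gcd(2,23)=1 -> changes
  Option B: v=9, gcd(2,9)=1 -> changes
  Option C: v=52, gcd(2,52)=2 -> preserves
  Option D: v=65, gcd(2,65)=1 -> changes
  Option E: v=50, gcd(2,50)=2 -> preserves

Answer: C E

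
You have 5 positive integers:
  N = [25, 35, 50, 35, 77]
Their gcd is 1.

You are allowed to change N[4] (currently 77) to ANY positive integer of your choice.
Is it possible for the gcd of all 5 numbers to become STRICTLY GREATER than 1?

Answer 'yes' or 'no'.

Answer: yes

Derivation:
Current gcd = 1
gcd of all OTHER numbers (without N[4]=77): gcd([25, 35, 50, 35]) = 5
The new gcd after any change is gcd(5, new_value).
This can be at most 5.
Since 5 > old gcd 1, the gcd CAN increase (e.g., set N[4] = 5).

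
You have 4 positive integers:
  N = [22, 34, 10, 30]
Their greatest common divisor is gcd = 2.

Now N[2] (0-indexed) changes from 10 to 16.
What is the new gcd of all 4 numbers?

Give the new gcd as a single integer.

Numbers: [22, 34, 10, 30], gcd = 2
Change: index 2, 10 -> 16
gcd of the OTHER numbers (without index 2): gcd([22, 34, 30]) = 2
New gcd = gcd(g_others, new_val) = gcd(2, 16) = 2

Answer: 2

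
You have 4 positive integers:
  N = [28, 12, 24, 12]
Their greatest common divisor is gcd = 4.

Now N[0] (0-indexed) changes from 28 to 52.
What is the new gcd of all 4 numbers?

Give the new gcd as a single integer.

Numbers: [28, 12, 24, 12], gcd = 4
Change: index 0, 28 -> 52
gcd of the OTHER numbers (without index 0): gcd([12, 24, 12]) = 12
New gcd = gcd(g_others, new_val) = gcd(12, 52) = 4

Answer: 4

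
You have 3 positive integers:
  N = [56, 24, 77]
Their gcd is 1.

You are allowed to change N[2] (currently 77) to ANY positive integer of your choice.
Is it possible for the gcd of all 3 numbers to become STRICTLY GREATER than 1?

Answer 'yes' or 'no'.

Answer: yes

Derivation:
Current gcd = 1
gcd of all OTHER numbers (without N[2]=77): gcd([56, 24]) = 8
The new gcd after any change is gcd(8, new_value).
This can be at most 8.
Since 8 > old gcd 1, the gcd CAN increase (e.g., set N[2] = 8).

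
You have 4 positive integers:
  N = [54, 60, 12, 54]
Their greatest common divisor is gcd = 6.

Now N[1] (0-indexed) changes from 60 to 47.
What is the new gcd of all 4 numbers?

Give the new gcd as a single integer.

Answer: 1

Derivation:
Numbers: [54, 60, 12, 54], gcd = 6
Change: index 1, 60 -> 47
gcd of the OTHER numbers (without index 1): gcd([54, 12, 54]) = 6
New gcd = gcd(g_others, new_val) = gcd(6, 47) = 1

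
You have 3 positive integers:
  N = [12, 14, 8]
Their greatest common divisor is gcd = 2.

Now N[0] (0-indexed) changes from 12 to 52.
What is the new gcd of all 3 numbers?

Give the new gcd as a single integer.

Numbers: [12, 14, 8], gcd = 2
Change: index 0, 12 -> 52
gcd of the OTHER numbers (without index 0): gcd([14, 8]) = 2
New gcd = gcd(g_others, new_val) = gcd(2, 52) = 2

Answer: 2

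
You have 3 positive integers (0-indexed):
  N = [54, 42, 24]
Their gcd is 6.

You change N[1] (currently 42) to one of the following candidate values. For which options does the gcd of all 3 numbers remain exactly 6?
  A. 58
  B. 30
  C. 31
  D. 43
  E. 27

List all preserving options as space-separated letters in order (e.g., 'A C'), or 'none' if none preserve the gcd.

Answer: B

Derivation:
Old gcd = 6; gcd of others (without N[1]) = 6
New gcd for candidate v: gcd(6, v). Preserves old gcd iff gcd(6, v) = 6.
  Option A: v=58, gcd(6,58)=2 -> changes
  Option B: v=30, gcd(6,30)=6 -> preserves
  Option C: v=31, gcd(6,31)=1 -> changes
  Option D: v=43, gcd(6,43)=1 -> changes
  Option E: v=27, gcd(6,27)=3 -> changes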